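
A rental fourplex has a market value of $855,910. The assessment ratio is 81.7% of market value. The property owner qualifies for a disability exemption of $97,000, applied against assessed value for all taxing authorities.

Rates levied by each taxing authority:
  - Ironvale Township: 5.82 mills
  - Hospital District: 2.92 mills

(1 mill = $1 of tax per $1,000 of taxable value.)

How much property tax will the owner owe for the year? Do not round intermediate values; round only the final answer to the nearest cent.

Assessed value = $855,910 × 0.817 = $699,278.47
Taxable value = $699,278.47 − $97,000 = $602,278.47
Ironvale Township: $602,278.47 × 0.00582 = $3,505.2606954
Hospital District: $602,278.47 × 0.00292 = $1,758.6531324
Total = $3,505.2606954 + $1,758.6531324 = $5,263.9138278

$5,263.91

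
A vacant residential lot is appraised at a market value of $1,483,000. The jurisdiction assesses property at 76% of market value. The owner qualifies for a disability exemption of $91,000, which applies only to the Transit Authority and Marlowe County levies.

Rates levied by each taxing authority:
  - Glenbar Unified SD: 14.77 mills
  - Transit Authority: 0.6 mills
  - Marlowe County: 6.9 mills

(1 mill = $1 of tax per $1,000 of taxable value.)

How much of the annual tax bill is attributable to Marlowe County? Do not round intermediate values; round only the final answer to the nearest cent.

Assessed value = $1,483,000 × 0.76 = $1,127,080
Marlowe County taxable value = $1,127,080 − $91,000 = $1,036,080
Marlowe County levy = $1,036,080 × 0.0069 = $7,148.952

$7,148.95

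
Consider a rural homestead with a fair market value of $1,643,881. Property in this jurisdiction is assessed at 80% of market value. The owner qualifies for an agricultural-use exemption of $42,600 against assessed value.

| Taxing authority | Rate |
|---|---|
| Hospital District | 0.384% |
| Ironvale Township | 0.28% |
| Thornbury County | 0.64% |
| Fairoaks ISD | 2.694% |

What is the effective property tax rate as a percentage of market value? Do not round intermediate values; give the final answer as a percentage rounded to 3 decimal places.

Assessed value = $1,643,881 × 0.8 = $1,315,104.8
Taxable value = $1,315,104.8 − $42,600 = $1,272,504.8
Hospital District: $1,272,504.8 × 0.00384 = $4,886.418432
Ironvale Township: $1,272,504.8 × 0.0028 = $3,563.01344
Thornbury County: $1,272,504.8 × 0.0064 = $8,144.03072
Fairoaks ISD: $1,272,504.8 × 0.02694 = $34,281.279312
Total tax = $50,874.741904
Effective rate = $50,874.741904 ÷ $1,643,881 = 3.095% of market value

3.095%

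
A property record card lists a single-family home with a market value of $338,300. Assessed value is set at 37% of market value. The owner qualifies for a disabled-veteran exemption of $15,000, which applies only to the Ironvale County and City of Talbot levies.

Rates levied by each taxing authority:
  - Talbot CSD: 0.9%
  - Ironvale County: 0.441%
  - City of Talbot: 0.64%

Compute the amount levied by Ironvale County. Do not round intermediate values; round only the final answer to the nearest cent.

Assessed value = $338,300 × 0.37 = $125,171
Ironvale County taxable value = $125,171 − $15,000 = $110,171
Ironvale County levy = $110,171 × 0.00441 = $485.85411

$485.85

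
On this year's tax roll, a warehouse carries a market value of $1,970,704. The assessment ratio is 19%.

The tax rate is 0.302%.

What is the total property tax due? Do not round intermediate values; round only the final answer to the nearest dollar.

Assessed value = $1,970,704 × 0.19 = $374,433.76
Tax = $374,433.76 × 0.00302 = $1,130.7899552

$1,131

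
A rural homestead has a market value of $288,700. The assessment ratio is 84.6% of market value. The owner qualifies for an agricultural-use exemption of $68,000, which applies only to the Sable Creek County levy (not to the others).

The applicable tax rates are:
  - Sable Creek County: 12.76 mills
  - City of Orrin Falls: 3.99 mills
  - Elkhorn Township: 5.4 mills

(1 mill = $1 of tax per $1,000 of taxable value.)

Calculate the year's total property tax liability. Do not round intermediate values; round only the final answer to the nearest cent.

$4,542.24

Assessed value = $288,700 × 0.846 = $244,240.2
Sable Creek County: ($244,240.2 − $68,000) × 0.01276 = $176,240.2 × 0.01276 = $2,248.824952
City of Orrin Falls: $244,240.2 × 0.00399 = $974.518398
Elkhorn Township: $244,240.2 × 0.0054 = $1,318.89708
Total = $4,542.24043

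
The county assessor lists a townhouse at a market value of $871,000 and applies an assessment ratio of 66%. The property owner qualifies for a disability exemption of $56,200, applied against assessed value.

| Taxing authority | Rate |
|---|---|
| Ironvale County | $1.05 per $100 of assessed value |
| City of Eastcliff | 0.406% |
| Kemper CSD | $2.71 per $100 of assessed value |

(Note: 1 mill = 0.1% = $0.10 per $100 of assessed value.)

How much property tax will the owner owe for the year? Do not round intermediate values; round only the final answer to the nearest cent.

$21,607.38

Assessed value = $871,000 × 0.66 = $574,860
Taxable value = $574,860 − $56,200 = $518,660
Ironvale County: $518,660 × 0.0105 = $5,445.93
City of Eastcliff: $518,660 × 0.00406 = $2,105.7596
Kemper CSD: $518,660 × 0.0271 = $14,055.686
Total = $21,607.3756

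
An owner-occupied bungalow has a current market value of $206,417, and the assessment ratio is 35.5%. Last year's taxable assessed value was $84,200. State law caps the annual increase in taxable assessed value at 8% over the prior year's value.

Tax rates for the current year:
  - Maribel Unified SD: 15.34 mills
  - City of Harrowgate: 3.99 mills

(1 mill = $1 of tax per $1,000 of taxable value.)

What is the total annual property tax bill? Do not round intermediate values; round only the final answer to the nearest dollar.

Uncapped assessed value = $206,417 × 0.355 = $73,278.035
Cap limit = $84,200 × 1.08 = $90,936
Taxable assessed value = min($73,278.035, $90,936) = $73,278.035 (cap does not bind)
Maribel Unified SD: $73,278.035 × 0.01534 = $1,124.0850569
City of Harrowgate: $73,278.035 × 0.00399 = $292.37935965
Total = $1,416.46441655

$1,416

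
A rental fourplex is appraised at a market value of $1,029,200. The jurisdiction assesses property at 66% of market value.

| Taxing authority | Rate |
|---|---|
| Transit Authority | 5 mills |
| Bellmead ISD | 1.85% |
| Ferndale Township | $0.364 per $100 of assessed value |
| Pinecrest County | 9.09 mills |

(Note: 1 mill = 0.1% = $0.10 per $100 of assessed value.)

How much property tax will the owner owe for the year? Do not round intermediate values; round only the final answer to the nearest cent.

Assessed value = $1,029,200 × 0.66 = $679,272
Transit Authority: $679,272 × 0.005 = $3,396.36
Bellmead ISD: $679,272 × 0.0185 = $12,566.532
Ferndale Township: $679,272 × 0.00364 = $2,472.55008
Pinecrest County: $679,272 × 0.00909 = $6,174.58248
Total = $24,610.02456

$24,610.02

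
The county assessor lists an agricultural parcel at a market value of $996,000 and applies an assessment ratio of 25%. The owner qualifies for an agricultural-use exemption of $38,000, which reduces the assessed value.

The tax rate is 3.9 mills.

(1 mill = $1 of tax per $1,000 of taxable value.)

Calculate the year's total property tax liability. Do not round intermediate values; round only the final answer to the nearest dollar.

$823

Assessed value = $996,000 × 0.25 = $249,000
Taxable value = $249,000 − $38,000 = $211,000
Tax = $211,000 × 0.0039 = $822.9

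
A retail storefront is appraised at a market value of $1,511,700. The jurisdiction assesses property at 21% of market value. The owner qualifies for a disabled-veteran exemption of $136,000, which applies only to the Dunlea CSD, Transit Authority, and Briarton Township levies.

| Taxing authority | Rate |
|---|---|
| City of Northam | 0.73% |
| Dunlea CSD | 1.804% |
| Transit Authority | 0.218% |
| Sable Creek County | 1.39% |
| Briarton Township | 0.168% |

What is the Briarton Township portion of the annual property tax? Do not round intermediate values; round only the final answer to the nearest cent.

Assessed value = $1,511,700 × 0.21 = $317,457
Briarton Township taxable value = $317,457 − $136,000 = $181,457
Briarton Township levy = $181,457 × 0.00168 = $304.84776

$304.85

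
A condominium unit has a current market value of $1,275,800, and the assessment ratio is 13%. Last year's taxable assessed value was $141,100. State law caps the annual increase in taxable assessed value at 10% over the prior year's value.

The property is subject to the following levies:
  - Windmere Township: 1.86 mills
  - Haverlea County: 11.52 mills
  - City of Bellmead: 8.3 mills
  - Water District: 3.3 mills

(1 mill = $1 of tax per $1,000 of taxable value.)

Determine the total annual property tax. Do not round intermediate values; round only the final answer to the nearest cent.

$3,877.15

Uncapped assessed value = $1,275,800 × 0.13 = $165,854
Cap limit = $141,100 × 1.1 = $155,210
Taxable assessed value = min($165,854, $155,210) = $155,210 (cap binds)
Windmere Township: $155,210 × 0.00186 = $288.6906
Haverlea County: $155,210 × 0.01152 = $1,788.0192
City of Bellmead: $155,210 × 0.0083 = $1,288.243
Water District: $155,210 × 0.0033 = $512.193
Total = $3,877.1458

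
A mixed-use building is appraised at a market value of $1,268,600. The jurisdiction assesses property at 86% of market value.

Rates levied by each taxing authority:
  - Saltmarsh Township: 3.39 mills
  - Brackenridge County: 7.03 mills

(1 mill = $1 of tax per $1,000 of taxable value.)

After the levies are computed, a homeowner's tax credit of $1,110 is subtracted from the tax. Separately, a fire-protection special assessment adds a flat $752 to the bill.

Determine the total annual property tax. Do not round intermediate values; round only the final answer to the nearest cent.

Assessed value = $1,268,600 × 0.86 = $1,090,996
Saltmarsh Township: $1,090,996 × 0.00339 = $3,698.47644
Brackenridge County: $1,090,996 × 0.00703 = $7,669.70188
Levies subtotal = $11,368.17832
After credit = $11,368.17832 − $1,110 = $10,258.17832
Total = $10,258.17832 + $752 = $11,010.17832

$11,010.18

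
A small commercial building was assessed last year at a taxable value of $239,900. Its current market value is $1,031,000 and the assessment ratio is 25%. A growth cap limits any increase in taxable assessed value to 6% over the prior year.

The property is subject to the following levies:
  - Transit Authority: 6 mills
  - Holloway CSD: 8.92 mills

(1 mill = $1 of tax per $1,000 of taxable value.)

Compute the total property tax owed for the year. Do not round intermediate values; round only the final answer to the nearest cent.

Uncapped assessed value = $1,031,000 × 0.25 = $257,750
Cap limit = $239,900 × 1.06 = $254,294
Taxable assessed value = min($257,750, $254,294) = $254,294 (cap binds)
Transit Authority: $254,294 × 0.006 = $1,525.764
Holloway CSD: $254,294 × 0.00892 = $2,268.30248
Total = $3,794.06648

$3,794.07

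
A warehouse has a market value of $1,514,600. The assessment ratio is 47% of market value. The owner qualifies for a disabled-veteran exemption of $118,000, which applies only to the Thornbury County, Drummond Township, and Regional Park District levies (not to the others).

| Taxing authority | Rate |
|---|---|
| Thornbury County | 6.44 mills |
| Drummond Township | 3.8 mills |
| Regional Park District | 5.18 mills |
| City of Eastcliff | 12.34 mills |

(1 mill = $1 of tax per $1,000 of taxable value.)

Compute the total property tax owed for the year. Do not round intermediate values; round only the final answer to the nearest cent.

Assessed value = $1,514,600 × 0.47 = $711,862
Thornbury County: ($711,862 − $118,000) × 0.00644 = $593,862 × 0.00644 = $3,824.47128
Drummond Township: ($711,862 − $118,000) × 0.0038 = $593,862 × 0.0038 = $2,256.6756
Regional Park District: ($711,862 − $118,000) × 0.00518 = $593,862 × 0.00518 = $3,076.20516
City of Eastcliff: $711,862 × 0.01234 = $8,784.37708
Total = $17,941.72912

$17,941.73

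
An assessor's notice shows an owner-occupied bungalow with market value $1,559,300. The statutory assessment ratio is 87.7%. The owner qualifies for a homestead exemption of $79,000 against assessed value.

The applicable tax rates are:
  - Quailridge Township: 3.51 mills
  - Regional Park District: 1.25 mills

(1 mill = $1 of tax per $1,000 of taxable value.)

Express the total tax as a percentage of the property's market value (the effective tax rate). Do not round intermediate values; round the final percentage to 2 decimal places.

0.39%

Assessed value = $1,559,300 × 0.877 = $1,367,506.1
Taxable value = $1,367,506.1 − $79,000 = $1,288,506.1
Quailridge Township: $1,288,506.1 × 0.00351 = $4,522.656411
Regional Park District: $1,288,506.1 × 0.00125 = $1,610.632625
Total tax = $6,133.289036
Effective rate = $6,133.289036 ÷ $1,559,300 = 0.39% of market value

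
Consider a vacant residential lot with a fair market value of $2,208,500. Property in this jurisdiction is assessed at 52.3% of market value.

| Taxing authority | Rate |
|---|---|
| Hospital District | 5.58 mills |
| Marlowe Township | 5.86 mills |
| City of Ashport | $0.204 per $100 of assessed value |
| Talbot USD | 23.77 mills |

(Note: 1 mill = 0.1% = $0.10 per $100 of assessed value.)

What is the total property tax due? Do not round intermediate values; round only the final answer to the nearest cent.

$43,025.44

Assessed value = $2,208,500 × 0.523 = $1,155,045.5
Hospital District: $1,155,045.5 × 0.00558 = $6,445.15389
Marlowe Township: $1,155,045.5 × 0.00586 = $6,768.56663
City of Ashport: $1,155,045.5 × 0.00204 = $2,356.29282
Talbot USD: $1,155,045.5 × 0.02377 = $27,455.431535
Total = $43,025.444875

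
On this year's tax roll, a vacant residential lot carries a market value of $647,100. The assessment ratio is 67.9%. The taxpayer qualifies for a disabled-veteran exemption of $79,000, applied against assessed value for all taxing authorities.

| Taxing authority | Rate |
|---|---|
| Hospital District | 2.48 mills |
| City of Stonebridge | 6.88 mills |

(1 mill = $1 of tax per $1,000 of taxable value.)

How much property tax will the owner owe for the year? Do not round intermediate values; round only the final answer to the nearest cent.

Assessed value = $647,100 × 0.679 = $439,380.9
Taxable value = $439,380.9 − $79,000 = $360,380.9
Hospital District: $360,380.9 × 0.00248 = $893.744632
City of Stonebridge: $360,380.9 × 0.00688 = $2,479.420592
Total = $893.744632 + $2,479.420592 = $3,373.165224

$3,373.17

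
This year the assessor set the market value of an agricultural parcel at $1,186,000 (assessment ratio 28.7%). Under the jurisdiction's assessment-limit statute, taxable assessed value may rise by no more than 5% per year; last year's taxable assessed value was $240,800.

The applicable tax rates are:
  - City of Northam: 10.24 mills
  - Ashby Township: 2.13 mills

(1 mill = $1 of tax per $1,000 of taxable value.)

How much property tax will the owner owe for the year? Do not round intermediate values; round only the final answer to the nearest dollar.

$3,128

Uncapped assessed value = $1,186,000 × 0.287 = $340,382
Cap limit = $240,800 × 1.05 = $252,840
Taxable assessed value = min($340,382, $252,840) = $252,840 (cap binds)
City of Northam: $252,840 × 0.01024 = $2,589.0816
Ashby Township: $252,840 × 0.00213 = $538.5492
Total = $3,127.6308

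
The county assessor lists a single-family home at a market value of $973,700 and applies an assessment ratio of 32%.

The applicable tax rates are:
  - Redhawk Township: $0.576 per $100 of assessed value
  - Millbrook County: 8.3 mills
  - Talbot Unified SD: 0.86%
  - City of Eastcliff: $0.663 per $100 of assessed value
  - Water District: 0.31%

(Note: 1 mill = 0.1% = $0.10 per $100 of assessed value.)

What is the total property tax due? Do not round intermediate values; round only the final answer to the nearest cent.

Assessed value = $973,700 × 0.32 = $311,584
Redhawk Township: $311,584 × 0.00576 = $1,794.72384
Millbrook County: $311,584 × 0.0083 = $2,586.1472
Talbot Unified SD: $311,584 × 0.0086 = $2,679.6224
City of Eastcliff: $311,584 × 0.00663 = $2,065.80192
Water District: $311,584 × 0.0031 = $965.9104
Total = $10,092.20576

$10,092.21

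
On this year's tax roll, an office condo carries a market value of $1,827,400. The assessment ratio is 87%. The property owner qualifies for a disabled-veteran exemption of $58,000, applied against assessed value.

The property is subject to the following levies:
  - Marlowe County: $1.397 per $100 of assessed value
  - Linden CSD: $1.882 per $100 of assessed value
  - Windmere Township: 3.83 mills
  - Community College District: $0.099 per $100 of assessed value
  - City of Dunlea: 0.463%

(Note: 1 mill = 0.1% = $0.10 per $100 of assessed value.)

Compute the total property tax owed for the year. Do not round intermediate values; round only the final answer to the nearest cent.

$64,704.84

Assessed value = $1,827,400 × 0.87 = $1,589,838
Taxable value = $1,589,838 − $58,000 = $1,531,838
Marlowe County: $1,531,838 × 0.01397 = $21,399.77686
Linden CSD: $1,531,838 × 0.01882 = $28,829.19116
Windmere Township: $1,531,838 × 0.00383 = $5,866.93954
Community College District: $1,531,838 × 0.00099 = $1,516.51962
City of Dunlea: $1,531,838 × 0.00463 = $7,092.40994
Total = $64,704.83712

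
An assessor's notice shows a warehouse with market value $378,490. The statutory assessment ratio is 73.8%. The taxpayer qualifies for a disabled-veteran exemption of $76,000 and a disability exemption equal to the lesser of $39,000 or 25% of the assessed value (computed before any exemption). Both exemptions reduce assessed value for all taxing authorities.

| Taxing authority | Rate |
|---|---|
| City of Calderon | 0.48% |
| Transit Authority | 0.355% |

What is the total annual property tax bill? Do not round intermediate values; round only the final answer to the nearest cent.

$1,372.12

Assessed value = $378,490 × 0.738 = $279,325.62
Disability exemption = min($39,000, 25% × $279,325.62) = min($39,000, $69,831.405) = $39,000 (dollar cap binds)
Taxable value = $279,325.62 − $76,000 − $39,000 = $164,325.62
City of Calderon: $164,325.62 × 0.0048 = $788.762976
Transit Authority: $164,325.62 × 0.00355 = $583.355951
Total = $1,372.118927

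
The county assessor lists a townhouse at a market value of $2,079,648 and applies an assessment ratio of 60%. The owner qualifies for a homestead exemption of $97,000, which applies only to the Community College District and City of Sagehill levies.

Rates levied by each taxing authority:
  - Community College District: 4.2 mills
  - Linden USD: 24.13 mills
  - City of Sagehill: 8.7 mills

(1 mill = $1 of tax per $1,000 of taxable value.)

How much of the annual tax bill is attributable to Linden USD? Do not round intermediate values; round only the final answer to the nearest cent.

Assessed value = $2,079,648 × 0.6 = $1,247,788.8
Linden USD taxable value = $1,247,788.8 (exemption does not apply)
Linden USD levy = $1,247,788.8 × 0.02413 = $30,109.143744

$30,109.14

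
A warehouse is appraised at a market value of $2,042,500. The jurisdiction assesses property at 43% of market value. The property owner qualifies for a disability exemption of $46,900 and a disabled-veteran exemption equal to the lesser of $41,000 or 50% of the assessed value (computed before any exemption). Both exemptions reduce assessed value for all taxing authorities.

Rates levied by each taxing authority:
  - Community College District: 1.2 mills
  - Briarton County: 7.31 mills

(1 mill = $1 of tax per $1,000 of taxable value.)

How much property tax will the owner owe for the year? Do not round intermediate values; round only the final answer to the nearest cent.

Assessed value = $2,042,500 × 0.43 = $878,275
Disabled-veteran exemption = min($41,000, 50% × $878,275) = min($41,000, $439,137.5) = $41,000 (dollar cap binds)
Taxable value = $878,275 − $46,900 − $41,000 = $790,375
Community College District: $790,375 × 0.0012 = $948.45
Briarton County: $790,375 × 0.00731 = $5,777.64125
Total = $6,726.09125

$6,726.09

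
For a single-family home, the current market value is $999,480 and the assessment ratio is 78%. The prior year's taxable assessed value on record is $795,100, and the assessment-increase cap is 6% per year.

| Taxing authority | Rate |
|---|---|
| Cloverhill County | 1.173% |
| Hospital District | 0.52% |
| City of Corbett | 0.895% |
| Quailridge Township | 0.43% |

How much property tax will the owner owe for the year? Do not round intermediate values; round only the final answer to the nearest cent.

$23,528.16

Uncapped assessed value = $999,480 × 0.78 = $779,594.4
Cap limit = $795,100 × 1.06 = $842,806
Taxable assessed value = min($779,594.4, $842,806) = $779,594.4 (cap does not bind)
Cloverhill County: $779,594.4 × 0.01173 = $9,144.642312
Hospital District: $779,594.4 × 0.0052 = $4,053.89088
City of Corbett: $779,594.4 × 0.00895 = $6,977.36988
Quailridge Township: $779,594.4 × 0.0043 = $3,352.25592
Total = $23,528.158992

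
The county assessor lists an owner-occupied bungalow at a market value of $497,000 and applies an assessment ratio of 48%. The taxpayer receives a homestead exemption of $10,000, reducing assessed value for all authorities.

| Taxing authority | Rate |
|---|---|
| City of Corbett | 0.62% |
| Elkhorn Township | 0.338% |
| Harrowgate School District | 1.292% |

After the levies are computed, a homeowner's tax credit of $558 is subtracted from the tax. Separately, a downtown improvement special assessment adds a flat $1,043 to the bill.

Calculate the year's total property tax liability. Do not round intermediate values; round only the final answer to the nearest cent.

Assessed value = $497,000 × 0.48 = $238,560
Taxable value = $238,560 − $10,000 = $228,560
City of Corbett: $228,560 × 0.0062 = $1,417.072
Elkhorn Township: $228,560 × 0.00338 = $772.5328
Harrowgate School District: $228,560 × 0.01292 = $2,952.9952
Levies subtotal = $5,142.6
After credit = $5,142.6 − $558 = $4,584.6
Total = $4,584.6 + $1,043 = $5,627.6

$5,627.60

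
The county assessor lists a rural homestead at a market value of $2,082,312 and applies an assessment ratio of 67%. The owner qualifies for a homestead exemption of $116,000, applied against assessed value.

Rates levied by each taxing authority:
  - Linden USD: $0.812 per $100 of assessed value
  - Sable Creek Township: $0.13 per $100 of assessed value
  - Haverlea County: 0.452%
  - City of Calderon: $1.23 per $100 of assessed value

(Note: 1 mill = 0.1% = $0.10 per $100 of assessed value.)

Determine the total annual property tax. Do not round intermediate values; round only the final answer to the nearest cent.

Assessed value = $2,082,312 × 0.67 = $1,395,149.04
Taxable value = $1,395,149.04 − $116,000 = $1,279,149.04
Linden USD: $1,279,149.04 × 0.00812 = $10,386.6902048
Sable Creek Township: $1,279,149.04 × 0.0013 = $1,662.893752
Haverlea County: $1,279,149.04 × 0.00452 = $5,781.7536608
City of Calderon: $1,279,149.04 × 0.0123 = $15,733.533192
Total = $33,564.8708096

$33,564.87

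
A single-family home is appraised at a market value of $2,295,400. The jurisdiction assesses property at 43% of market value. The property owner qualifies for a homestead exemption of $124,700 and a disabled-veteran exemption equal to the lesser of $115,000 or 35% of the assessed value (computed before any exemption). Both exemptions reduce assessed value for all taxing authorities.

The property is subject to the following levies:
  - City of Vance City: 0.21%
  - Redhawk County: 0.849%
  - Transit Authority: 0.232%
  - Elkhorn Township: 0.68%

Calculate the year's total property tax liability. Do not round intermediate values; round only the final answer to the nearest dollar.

$14,730

Assessed value = $2,295,400 × 0.43 = $987,022
Disabled-veteran exemption = min($115,000, 35% × $987,022) = min($115,000, $345,457.7) = $115,000 (dollar cap binds)
Taxable value = $987,022 − $124,700 − $115,000 = $747,322
City of Vance City: $747,322 × 0.0021 = $1,569.3762
Redhawk County: $747,322 × 0.00849 = $6,344.76378
Transit Authority: $747,322 × 0.00232 = $1,733.78704
Elkhorn Township: $747,322 × 0.0068 = $5,081.7896
Total = $14,729.71662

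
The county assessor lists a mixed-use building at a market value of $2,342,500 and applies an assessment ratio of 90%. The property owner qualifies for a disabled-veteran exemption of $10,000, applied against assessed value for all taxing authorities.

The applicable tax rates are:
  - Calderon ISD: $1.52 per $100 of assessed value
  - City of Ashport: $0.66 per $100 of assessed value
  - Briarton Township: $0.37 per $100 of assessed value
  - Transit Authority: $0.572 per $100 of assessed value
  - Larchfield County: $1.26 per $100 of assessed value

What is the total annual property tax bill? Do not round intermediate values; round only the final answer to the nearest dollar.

Assessed value = $2,342,500 × 0.9 = $2,108,250
Taxable value = $2,108,250 − $10,000 = $2,098,250
Calderon ISD: $2,098,250 × 0.0152 = $31,893.4
City of Ashport: $2,098,250 × 0.0066 = $13,848.45
Briarton Township: $2,098,250 × 0.0037 = $7,763.525
Transit Authority: $2,098,250 × 0.00572 = $12,001.99
Larchfield County: $2,098,250 × 0.0126 = $26,437.95
Total = $31,893.4 + $13,848.45 + $7,763.525 + $12,001.99 + $26,437.95 = $91,945.315

$91,945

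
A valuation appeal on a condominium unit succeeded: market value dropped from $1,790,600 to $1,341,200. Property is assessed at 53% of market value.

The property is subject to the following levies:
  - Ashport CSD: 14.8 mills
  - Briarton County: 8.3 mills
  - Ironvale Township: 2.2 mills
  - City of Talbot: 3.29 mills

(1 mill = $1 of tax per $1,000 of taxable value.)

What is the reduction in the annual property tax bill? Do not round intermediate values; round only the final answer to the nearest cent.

$6,809.62

Old assessed value = $1,790,600 × 0.53 = $949,018
New assessed value = $1,341,200 × 0.53 = $710,836
Combined rate = 0.0148 + 0.0083 + 0.0022 + 0.00329 = 0.02859
Old tax = $949,018 × 0.02859 = $27,132.42462
New tax = $710,836 × 0.02859 = $20,322.80124
Reduction = $27,132.42462 − $20,322.80124 = $6,809.62338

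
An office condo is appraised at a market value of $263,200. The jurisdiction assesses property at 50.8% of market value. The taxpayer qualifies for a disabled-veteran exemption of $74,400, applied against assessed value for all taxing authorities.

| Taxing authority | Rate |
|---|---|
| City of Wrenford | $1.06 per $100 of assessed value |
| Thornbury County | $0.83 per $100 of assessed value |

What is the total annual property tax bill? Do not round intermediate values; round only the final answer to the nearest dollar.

Assessed value = $263,200 × 0.508 = $133,705.6
Taxable value = $133,705.6 − $74,400 = $59,305.6
City of Wrenford: $59,305.6 × 0.0106 = $628.63936
Thornbury County: $59,305.6 × 0.0083 = $492.23648
Total = $628.63936 + $492.23648 = $1,120.87584

$1,121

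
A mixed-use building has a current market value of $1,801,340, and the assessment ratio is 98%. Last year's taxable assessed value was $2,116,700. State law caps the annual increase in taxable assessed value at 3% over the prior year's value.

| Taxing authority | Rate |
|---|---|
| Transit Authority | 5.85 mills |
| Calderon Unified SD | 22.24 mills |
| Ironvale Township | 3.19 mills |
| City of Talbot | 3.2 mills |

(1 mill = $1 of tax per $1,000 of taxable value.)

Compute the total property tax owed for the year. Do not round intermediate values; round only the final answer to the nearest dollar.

Uncapped assessed value = $1,801,340 × 0.98 = $1,765,313.2
Cap limit = $2,116,700 × 1.03 = $2,180,201
Taxable assessed value = min($1,765,313.2, $2,180,201) = $1,765,313.2 (cap does not bind)
Transit Authority: $1,765,313.2 × 0.00585 = $10,327.08222
Calderon Unified SD: $1,765,313.2 × 0.02224 = $39,260.565568
Ironvale Township: $1,765,313.2 × 0.00319 = $5,631.349108
City of Talbot: $1,765,313.2 × 0.0032 = $5,649.00224
Total = $60,867.999136

$60,868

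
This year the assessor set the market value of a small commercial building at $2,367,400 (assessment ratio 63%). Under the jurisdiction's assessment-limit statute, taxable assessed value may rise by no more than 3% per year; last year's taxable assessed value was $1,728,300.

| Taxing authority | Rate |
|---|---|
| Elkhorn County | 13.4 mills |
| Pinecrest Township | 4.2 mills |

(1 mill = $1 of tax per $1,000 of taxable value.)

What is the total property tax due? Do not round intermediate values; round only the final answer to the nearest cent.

$26,249.73

Uncapped assessed value = $2,367,400 × 0.63 = $1,491,462
Cap limit = $1,728,300 × 1.03 = $1,780,149
Taxable assessed value = min($1,491,462, $1,780,149) = $1,491,462 (cap does not bind)
Elkhorn County: $1,491,462 × 0.0134 = $19,985.5908
Pinecrest Township: $1,491,462 × 0.0042 = $6,264.1404
Total = $26,249.7312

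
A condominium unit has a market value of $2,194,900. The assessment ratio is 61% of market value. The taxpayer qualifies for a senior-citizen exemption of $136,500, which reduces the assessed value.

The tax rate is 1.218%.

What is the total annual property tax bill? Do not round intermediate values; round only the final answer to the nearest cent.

Assessed value = $2,194,900 × 0.61 = $1,338,889
Taxable value = $1,338,889 − $136,500 = $1,202,389
Tax = $1,202,389 × 0.01218 = $14,645.09802

$14,645.10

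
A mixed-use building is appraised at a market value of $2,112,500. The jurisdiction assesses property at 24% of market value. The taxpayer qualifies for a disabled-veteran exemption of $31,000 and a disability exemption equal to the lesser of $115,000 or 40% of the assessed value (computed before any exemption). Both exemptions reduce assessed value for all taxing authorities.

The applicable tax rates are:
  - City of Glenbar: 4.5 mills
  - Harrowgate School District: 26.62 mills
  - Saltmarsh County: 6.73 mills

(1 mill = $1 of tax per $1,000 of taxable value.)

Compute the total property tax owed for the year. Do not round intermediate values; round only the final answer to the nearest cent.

$13,663.85

Assessed value = $2,112,500 × 0.24 = $507,000
Disability exemption = min($115,000, 40% × $507,000) = min($115,000, $202,800) = $115,000 (dollar cap binds)
Taxable value = $507,000 − $31,000 − $115,000 = $361,000
City of Glenbar: $361,000 × 0.0045 = $1,624.5
Harrowgate School District: $361,000 × 0.02662 = $9,609.82
Saltmarsh County: $361,000 × 0.00673 = $2,429.53
Total = $13,663.85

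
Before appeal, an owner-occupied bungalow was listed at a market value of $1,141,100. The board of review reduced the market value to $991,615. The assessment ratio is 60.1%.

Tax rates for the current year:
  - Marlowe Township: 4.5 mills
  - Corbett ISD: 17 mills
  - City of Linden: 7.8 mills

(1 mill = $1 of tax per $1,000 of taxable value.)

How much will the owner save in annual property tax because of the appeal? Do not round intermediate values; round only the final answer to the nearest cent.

$2,632.33

Old assessed value = $1,141,100 × 0.601 = $685,801.1
New assessed value = $991,615 × 0.601 = $595,960.615
Combined rate = 0.0045 + 0.017 + 0.0078 = 0.0293
Old tax = $685,801.1 × 0.0293 = $20,093.97223
New tax = $595,960.615 × 0.0293 = $17,461.6460195
Reduction = $20,093.97223 − $17,461.6460195 = $2,632.3262105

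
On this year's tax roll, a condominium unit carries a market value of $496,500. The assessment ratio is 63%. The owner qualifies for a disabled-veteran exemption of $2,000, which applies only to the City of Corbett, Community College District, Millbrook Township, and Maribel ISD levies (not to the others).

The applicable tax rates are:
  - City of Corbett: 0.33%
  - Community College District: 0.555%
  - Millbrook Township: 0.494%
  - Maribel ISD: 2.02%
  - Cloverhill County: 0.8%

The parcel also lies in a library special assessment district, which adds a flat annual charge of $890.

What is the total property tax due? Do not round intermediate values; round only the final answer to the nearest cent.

Assessed value = $496,500 × 0.63 = $312,795
City of Corbett: ($312,795 − $2,000) × 0.0033 = $310,795 × 0.0033 = $1,025.6235
Community College District: ($312,795 − $2,000) × 0.00555 = $310,795 × 0.00555 = $1,724.91225
Millbrook Township: ($312,795 − $2,000) × 0.00494 = $310,795 × 0.00494 = $1,535.3273
Maribel ISD: ($312,795 − $2,000) × 0.0202 = $310,795 × 0.0202 = $6,278.059
Cloverhill County: $312,795 × 0.008 = $2,502.36
Levies subtotal = $13,066.28205
Total = $13,066.28205 + $890 = $13,956.28205

$13,956.28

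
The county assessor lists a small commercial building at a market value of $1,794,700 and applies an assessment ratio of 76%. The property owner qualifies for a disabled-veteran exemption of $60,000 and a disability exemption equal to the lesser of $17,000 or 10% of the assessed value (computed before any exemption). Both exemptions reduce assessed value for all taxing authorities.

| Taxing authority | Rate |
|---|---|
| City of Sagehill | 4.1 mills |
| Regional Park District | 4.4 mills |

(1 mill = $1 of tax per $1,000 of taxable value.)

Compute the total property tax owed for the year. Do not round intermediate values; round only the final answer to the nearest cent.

$10,939.26

Assessed value = $1,794,700 × 0.76 = $1,363,972
Disability exemption = min($17,000, 10% × $1,363,972) = min($17,000, $136,397.2) = $17,000 (dollar cap binds)
Taxable value = $1,363,972 − $60,000 − $17,000 = $1,286,972
City of Sagehill: $1,286,972 × 0.0041 = $5,276.5852
Regional Park District: $1,286,972 × 0.0044 = $5,662.6768
Total = $10,939.262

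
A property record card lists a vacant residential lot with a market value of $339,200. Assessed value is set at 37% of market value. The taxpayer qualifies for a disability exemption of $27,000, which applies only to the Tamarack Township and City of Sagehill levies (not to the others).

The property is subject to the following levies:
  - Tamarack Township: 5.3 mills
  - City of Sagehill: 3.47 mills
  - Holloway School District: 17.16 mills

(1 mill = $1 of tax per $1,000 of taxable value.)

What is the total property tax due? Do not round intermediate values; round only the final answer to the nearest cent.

$3,017.53

Assessed value = $339,200 × 0.37 = $125,504
Tamarack Township: ($125,504 − $27,000) × 0.0053 = $98,504 × 0.0053 = $522.0712
City of Sagehill: ($125,504 − $27,000) × 0.00347 = $98,504 × 0.00347 = $341.80888
Holloway School District: $125,504 × 0.01716 = $2,153.64864
Total = $3,017.52872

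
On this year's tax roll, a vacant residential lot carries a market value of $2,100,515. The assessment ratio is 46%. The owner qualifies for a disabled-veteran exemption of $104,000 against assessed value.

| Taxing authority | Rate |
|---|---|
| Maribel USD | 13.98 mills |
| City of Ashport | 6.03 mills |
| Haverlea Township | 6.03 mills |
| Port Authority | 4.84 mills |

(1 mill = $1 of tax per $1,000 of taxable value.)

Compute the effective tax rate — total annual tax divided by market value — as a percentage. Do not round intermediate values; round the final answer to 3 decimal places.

Assessed value = $2,100,515 × 0.46 = $966,236.9
Taxable value = $966,236.9 − $104,000 = $862,236.9
Maribel USD: $862,236.9 × 0.01398 = $12,054.071862
City of Ashport: $862,236.9 × 0.00603 = $5,199.288507
Haverlea Township: $862,236.9 × 0.00603 = $5,199.288507
Port Authority: $862,236.9 × 0.00484 = $4,173.226596
Total tax = $26,625.875472
Effective rate = $26,625.875472 ÷ $2,100,515 = 1.268% of market value

1.268%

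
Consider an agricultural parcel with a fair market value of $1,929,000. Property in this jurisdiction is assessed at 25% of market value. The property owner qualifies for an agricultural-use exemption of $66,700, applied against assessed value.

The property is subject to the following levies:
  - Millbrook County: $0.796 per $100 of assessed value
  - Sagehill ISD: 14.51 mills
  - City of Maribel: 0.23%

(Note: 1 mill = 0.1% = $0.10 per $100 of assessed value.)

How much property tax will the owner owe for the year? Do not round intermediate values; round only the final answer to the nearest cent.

Assessed value = $1,929,000 × 0.25 = $482,250
Taxable value = $482,250 − $66,700 = $415,550
Millbrook County: $415,550 × 0.00796 = $3,307.778
Sagehill ISD: $415,550 × 0.01451 = $6,029.6305
City of Maribel: $415,550 × 0.0023 = $955.765
Total = $10,293.1735

$10,293.17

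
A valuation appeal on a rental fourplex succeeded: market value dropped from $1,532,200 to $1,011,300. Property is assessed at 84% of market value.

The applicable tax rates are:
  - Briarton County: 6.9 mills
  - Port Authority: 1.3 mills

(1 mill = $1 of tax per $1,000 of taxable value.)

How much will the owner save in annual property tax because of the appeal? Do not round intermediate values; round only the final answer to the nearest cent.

Old assessed value = $1,532,200 × 0.84 = $1,287,048
New assessed value = $1,011,300 × 0.84 = $849,492
Combined rate = 0.0069 + 0.0013 = 0.0082
Old tax = $1,287,048 × 0.0082 = $10,553.7936
New tax = $849,492 × 0.0082 = $6,965.8344
Reduction = $10,553.7936 − $6,965.8344 = $3,587.9592

$3,587.96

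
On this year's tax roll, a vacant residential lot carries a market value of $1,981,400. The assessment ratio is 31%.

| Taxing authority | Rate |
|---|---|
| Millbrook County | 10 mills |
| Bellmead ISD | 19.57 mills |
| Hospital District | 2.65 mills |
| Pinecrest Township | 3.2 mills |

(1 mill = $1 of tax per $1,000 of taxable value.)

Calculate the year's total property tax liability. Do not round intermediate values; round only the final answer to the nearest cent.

$21,756.17

Assessed value = $1,981,400 × 0.31 = $614,234
Millbrook County: $614,234 × 0.01 = $6,142.34
Bellmead ISD: $614,234 × 0.01957 = $12,020.55938
Hospital District: $614,234 × 0.00265 = $1,627.7201
Pinecrest Township: $614,234 × 0.0032 = $1,965.5488
Total = $6,142.34 + $12,020.55938 + $1,627.7201 + $1,965.5488 = $21,756.16828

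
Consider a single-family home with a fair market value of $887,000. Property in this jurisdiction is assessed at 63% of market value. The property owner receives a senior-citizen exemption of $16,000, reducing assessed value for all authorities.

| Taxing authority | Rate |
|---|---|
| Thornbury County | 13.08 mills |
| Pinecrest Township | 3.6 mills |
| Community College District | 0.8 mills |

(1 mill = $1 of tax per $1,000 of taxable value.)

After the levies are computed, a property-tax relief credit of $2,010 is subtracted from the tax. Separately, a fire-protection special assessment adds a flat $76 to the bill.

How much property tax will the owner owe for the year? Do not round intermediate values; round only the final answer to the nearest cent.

Assessed value = $887,000 × 0.63 = $558,810
Taxable value = $558,810 − $16,000 = $542,810
Thornbury County: $542,810 × 0.01308 = $7,099.9548
Pinecrest Township: $542,810 × 0.0036 = $1,954.116
Community College District: $542,810 × 0.0008 = $434.248
Levies subtotal = $9,488.3188
After credit = $9,488.3188 − $2,010 = $7,478.3188
Total = $7,478.3188 + $76 = $7,554.3188

$7,554.32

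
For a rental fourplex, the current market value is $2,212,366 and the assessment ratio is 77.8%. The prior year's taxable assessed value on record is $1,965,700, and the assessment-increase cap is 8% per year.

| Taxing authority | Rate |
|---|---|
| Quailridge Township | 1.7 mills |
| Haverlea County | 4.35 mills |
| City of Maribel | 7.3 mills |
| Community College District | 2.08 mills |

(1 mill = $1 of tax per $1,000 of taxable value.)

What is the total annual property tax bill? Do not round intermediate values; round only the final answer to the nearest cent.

Uncapped assessed value = $2,212,366 × 0.778 = $1,721,220.748
Cap limit = $1,965,700 × 1.08 = $2,122,956
Taxable assessed value = min($1,721,220.748, $2,122,956) = $1,721,220.748 (cap does not bind)
Quailridge Township: $1,721,220.748 × 0.0017 = $2,926.0752716
Haverlea County: $1,721,220.748 × 0.00435 = $7,487.3102538
City of Maribel: $1,721,220.748 × 0.0073 = $12,564.9114604
Community College District: $1,721,220.748 × 0.00208 = $3,580.13915584
Total = $26,558.43614164

$26,558.44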